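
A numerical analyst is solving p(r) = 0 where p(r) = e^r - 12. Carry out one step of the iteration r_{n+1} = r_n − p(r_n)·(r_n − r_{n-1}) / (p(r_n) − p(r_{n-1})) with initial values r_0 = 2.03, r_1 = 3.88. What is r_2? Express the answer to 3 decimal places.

p(2.03) = -4.38591, p(3.88) = 36.42422
r_2 = 3.88000 − 36.42422·(3.88000 − 2.03000) / (36.42422 − (-4.38591)) = 3.88000 − (67.38480)/(40.81013) = 2.22882

2.229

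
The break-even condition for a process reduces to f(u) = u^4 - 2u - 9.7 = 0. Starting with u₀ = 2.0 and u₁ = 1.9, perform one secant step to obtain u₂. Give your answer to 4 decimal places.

f(2.0) = 2.300000, f(1.9) = -0.467900
u₂ = 1.900000 − (-0.467900)·(1.900000 − 2.000000) / (-0.467900 − 2.300000) = 1.900000 − (0.046790)/(-2.767900) = 1.916905

1.9169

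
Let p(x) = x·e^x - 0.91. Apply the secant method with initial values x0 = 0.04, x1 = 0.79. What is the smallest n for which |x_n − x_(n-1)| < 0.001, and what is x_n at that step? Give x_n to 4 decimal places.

p(0.04) = -0.868368, p(0.79) = 0.830683
x2 = 0.790000 − 0.830683·(0.750000)/(1.699051) = 0.423317;  |Δ| = 0.366683
p(0.423317) = -0.263586
x3 = 0.423317 − (-0.263586)·(-0.366683)/(-1.094270) = 0.511643;  |Δ| = 0.088326
p(0.511643) = -0.056563
x4 = 0.511643 − (-0.056563)·(0.088326)/(0.207023) = 0.535776;  |Δ| = 0.024133
p(0.535776) = 0.005520
x5 = 0.535776 − 0.005520·(0.024133)/(0.062083) = 0.533630;  |Δ| = 0.002146
p(0.533630) = -0.000101
x6 = 0.533630 − (-0.000101)·(-0.002146)/(-0.005621) = 0.533669;  |Δ| = 0.000039
|x6 − x5| = 0.000039 < 0.001

n = 6, x_n = 0.5337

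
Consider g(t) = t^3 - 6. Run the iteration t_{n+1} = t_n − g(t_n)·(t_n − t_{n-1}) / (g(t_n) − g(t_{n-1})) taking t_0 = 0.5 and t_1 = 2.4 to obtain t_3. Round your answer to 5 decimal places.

g(0.5) = -5.8750000, g(2.4) = 7.8240000
t_2 = 2.4000000 − 7.8240000·(2.4000000 − 0.5000000) / (7.8240000 − (-5.8750000)) = 2.4000000 − (14.8656000)/(13.6990000) = 1.3148405
g(1.3148405) = -3.7268965
t_3 = 1.3148405 − (-3.7268965)·(1.3148405 − 2.4000000) / (-3.7268965 − 7.8240000) = 1.3148405 − (4.0442771)/(-11.5508965) = 1.6649672

1.66497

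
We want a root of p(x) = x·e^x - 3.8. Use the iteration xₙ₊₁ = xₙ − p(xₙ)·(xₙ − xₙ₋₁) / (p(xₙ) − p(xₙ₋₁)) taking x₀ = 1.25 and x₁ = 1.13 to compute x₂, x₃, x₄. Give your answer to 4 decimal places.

1.1719, 1.1744, 1.1743

p(1.25) = 0.562929, p(1.13) = -0.301908
x₂ = 1.130000 − (-0.301908)·(1.130000 − 1.250000) / (-0.301908 − 0.562929) = 1.130000 − (0.036229)/(-0.864837) = 1.171891
p(1.171891) = -0.017028
x₃ = 1.171891 − (-0.017028)·(1.171891 − 1.130000) / (-0.017028 − (-0.301908)) = 1.171891 − (-0.000713)/(0.284880) = 1.174395
p(1.174395) = 0.000559
x₄ = 1.174395 − 0.000559·(1.174395 − 1.171891) / (0.000559 − (-0.017028)) = 1.174395 − (0.000001)/(0.017588) = 1.174315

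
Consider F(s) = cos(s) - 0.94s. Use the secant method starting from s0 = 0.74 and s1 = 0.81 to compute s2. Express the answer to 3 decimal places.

F(0.74) = 0.04287, F(0.81) = -0.07190
s2 = 0.81000 − (-0.07190)·(0.81000 − 0.74000) / (-0.07190 − 0.04287) = 0.81000 − (-0.00503)/(-0.11477) = 0.76615

0.766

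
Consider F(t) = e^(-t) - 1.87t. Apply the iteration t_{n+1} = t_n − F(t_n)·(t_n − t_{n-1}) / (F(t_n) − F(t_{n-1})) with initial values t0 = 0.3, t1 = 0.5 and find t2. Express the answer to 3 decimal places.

0.371

F(0.3) = 0.17982, F(0.5) = -0.32847
t2 = 0.50000 − (-0.32847)·(0.50000 − 0.30000) / (-0.32847 − 0.17982) = 0.50000 − (-0.06569)/(-0.50829) = 0.37075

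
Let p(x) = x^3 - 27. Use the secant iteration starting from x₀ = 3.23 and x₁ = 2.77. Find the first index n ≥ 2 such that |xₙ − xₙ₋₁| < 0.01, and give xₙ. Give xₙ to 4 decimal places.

n = 4, xₙ = 3.0000

p(3.23) = 6.698267, p(2.77) = -5.746067
x₂ = 2.770000 − (-5.746067)·(-0.460000)/(-12.444334) = 2.982401;  |Δ| = 0.212401
p(2.982401) = -0.472387
x₃ = 2.982401 − (-0.472387)·(0.212401)/(5.273680) = 3.001427;  |Δ| = 0.019026
p(3.001427) = 0.038544
x₄ = 3.001427 − 0.038544·(0.019026)/(0.510931) = 2.999992;  |Δ| = 0.001435
|x₄ − x₃| = 0.001435 < 0.01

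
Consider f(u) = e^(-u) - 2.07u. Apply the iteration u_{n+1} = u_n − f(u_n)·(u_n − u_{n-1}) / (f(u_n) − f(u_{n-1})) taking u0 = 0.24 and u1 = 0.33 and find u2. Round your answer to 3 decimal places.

0.343

f(0.24) = 0.28983, f(0.33) = 0.03582
u2 = 0.33000 − 0.03582·(0.33000 − 0.24000) / (0.03582 − 0.28983) = 0.33000 − (0.00322)/(-0.25400) = 0.34269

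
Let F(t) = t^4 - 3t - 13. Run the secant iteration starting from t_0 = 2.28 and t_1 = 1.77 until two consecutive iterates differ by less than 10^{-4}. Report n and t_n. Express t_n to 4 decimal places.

F(2.28) = 7.183363, F(1.77) = -8.494938
t_2 = 1.770000 − (-8.494938)·(-0.510000)/(-15.678300) = 2.046332;  |Δ| = 0.276332
F(2.046332) = -1.604048
t_3 = 2.046332 − (-1.604048)·(0.276332)/(6.890890) = 2.110656;  |Δ| = 0.064324
F(2.110656) = 0.513894
t_4 = 2.110656 − 0.513894·(0.064324)/(2.117942) = 2.095049;  |Δ| = 0.015607
F(2.095049) = -0.019814
t_5 = 2.095049 − (-0.019814)·(-0.015607)/(-0.533708) = 2.095628;  |Δ| = 0.000579
F(2.095628) = -0.000231
t_6 = 2.095628 − (-0.000231)·(0.000579)/(0.019584) = 2.095635;  |Δ| = 0.000007
|t_6 − t_5| = 0.000007 < 10^{-4}

n = 6, t_n = 2.0956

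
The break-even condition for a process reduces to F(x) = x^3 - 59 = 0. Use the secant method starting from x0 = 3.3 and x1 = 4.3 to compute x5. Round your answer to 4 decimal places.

3.8930

F(3.3) = -23.063000, F(4.3) = 20.507000
x2 = 4.300000 − 20.507000·(4.300000 − 3.300000) / (20.507000 − (-23.063000)) = 4.300000 − (20.507000)/(43.570000) = 3.829332
F(3.829332) = -2.847500
x3 = 3.829332 − (-2.847500)·(3.829332 − 4.300000) / (-2.847500 − 20.507000) = 3.829332 − (1.340227)/(-23.354500) = 3.886718
F(3.886718) = -0.284981
x4 = 3.886718 − (-0.284981)·(3.886718 − 3.829332) / (-0.284981 − (-2.847500)) = 3.886718 − (-0.016354)/(2.562519) = 3.893100
F(3.893100) = 0.004725
x5 = 3.893100 − 0.004725·(3.893100 − 3.886718) / (0.004725 − (-0.284981)) = 3.893100 − (0.000030)/(0.289705) = 3.892996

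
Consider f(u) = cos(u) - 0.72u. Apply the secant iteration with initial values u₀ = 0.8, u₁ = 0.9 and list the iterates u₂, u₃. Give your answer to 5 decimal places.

0.88206, 0.88238

f(0.8) = 0.1207067, f(0.9) = -0.0263900
u₂ = 0.9000000 − (-0.0263900)·(0.9000000 − 0.8000000) / (-0.0263900 − 0.1207067) = 0.9000000 − (-0.0026390)/(-0.1470967) = 0.8820594
f(0.8820594) = 0.0004798
u₃ = 0.8820594 − 0.0004798·(0.8820594 − 0.9000000) / (0.0004798 − (-0.0263900)) = 0.8820594 − (-0.0000086)/(0.0268698) = 0.8823797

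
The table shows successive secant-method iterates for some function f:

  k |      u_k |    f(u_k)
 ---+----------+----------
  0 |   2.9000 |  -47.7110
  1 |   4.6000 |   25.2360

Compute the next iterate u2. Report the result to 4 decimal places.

4.0119

u2 = 4.6000 − 25.2360·(4.6000 − 2.9000) / (25.2360 − (-47.7110))
   = 4.6000 − (42.901200)/(72.947000) = 4.011885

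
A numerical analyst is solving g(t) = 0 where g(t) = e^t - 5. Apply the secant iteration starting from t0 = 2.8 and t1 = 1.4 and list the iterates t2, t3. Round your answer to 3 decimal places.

g(2.8) = 11.44465, g(1.4) = -0.94480
t2 = 1.40000 − (-0.94480)·(1.40000 − 2.80000) / (-0.94480 − 11.44465) = 1.40000 − (1.32272)/(-12.38945) = 1.50676
g(1.50676) = -0.48790
t3 = 1.50676 − (-0.48790)·(1.50676 − 1.40000) / (-0.48790 − (-0.94480)) = 1.50676 − (-0.05209)/(0.45690) = 1.62077

1.507, 1.621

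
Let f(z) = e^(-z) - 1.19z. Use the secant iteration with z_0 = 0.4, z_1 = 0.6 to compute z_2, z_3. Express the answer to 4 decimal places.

f(0.4) = 0.194320, f(0.6) = -0.165188
z_2 = 0.600000 − (-0.165188)·(0.600000 − 0.400000) / (-0.165188 − 0.194320) = 0.600000 − (-0.033038)/(-0.359508) = 0.508103
f(0.508103) = -0.003007
z_3 = 0.508103 − (-0.003007)·(0.508103 − 0.600000) / (-0.003007 − (-0.165188)) = 0.508103 − (0.000276)/(0.162181) = 0.506399

0.5081, 0.5064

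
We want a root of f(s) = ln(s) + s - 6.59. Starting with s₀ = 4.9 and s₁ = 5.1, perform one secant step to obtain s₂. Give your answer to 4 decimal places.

f(4.9) = -0.100765, f(5.1) = 0.139241
s₂ = 5.100000 − 0.139241·(5.100000 − 4.900000) / (0.139241 − (-0.100765)) = 5.100000 − (0.027848)/(0.240005) = 4.983969

4.9840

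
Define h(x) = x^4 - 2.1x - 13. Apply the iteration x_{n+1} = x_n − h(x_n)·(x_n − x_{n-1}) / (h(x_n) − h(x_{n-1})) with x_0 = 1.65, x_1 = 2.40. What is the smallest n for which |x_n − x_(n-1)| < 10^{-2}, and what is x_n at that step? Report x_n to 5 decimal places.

n = 5, x_n = 2.03885

h(1.65) = -9.0529938, h(2.40) = 15.1376000
x_2 = 2.4000000 − 15.1376000·(0.7500000)/(24.1905938) = 1.9306771;  |Δ| = 0.4693229
h(1.9306771) = -3.1600612
x_3 = 1.9306771 − (-3.1600612)·(-0.4693229)/(-18.2976612) = 2.0117306;  |Δ| = 0.0810535
h(2.0117306) = -0.8459406
x_4 = 2.0117306 − (-0.8459406)·(0.0810535)/(2.3141206) = 2.0413601;  |Δ| = 0.0296296
h(2.0413601) = 0.0782933
x_5 = 2.0413601 − 0.0782933·(0.0296296)/(0.9242339) = 2.0388502;  |Δ| = 0.0025100
|x_5 − x_4| = 0.0025100 < 10^{-2}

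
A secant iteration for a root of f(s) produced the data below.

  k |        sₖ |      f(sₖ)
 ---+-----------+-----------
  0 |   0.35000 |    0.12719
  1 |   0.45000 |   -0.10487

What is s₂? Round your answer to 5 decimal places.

s₂ = 0.45000 − (-0.10487)·(0.45000 − 0.35000) / (-0.10487 − 0.12719)
   = 0.45000 − (-0.0104870)/(-0.2320600) = 0.4048091

0.40481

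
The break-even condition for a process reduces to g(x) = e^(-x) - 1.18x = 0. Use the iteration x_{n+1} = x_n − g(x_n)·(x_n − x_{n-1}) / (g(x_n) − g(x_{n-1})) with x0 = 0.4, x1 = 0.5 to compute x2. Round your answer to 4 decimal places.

g(0.4) = 0.198320, g(0.5) = 0.016531
x2 = 0.500000 − 0.016531·(0.500000 − 0.400000) / (0.016531 − 0.198320) = 0.500000 − (0.001653)/(-0.181789) = 0.509093

0.5091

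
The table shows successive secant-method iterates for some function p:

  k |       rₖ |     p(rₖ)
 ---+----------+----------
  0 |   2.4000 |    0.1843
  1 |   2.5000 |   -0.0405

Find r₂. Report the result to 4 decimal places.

r₂ = 2.5000 − (-0.0405)·(2.5000 − 2.4000) / (-0.0405 − 0.1843)
   = 2.5000 − (-0.004050)/(-0.224800) = 2.481984

2.4820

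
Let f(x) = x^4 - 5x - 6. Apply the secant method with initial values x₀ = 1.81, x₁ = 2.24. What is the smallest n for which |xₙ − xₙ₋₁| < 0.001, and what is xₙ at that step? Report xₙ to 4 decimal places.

f(1.81) = -4.317169, f(2.24) = 7.976310
x₂ = 2.240000 − 7.976310·(0.430000)/(12.293479) = 1.961005;  |Δ| = 0.278995
f(1.961005) = -1.016830
x₃ = 1.961005 − (-1.016830)·(-0.278995)/(-8.993140) = 1.992551;  |Δ| = 0.031545
f(1.992551) = -0.199804
x₄ = 1.992551 − (-0.199804)·(0.031545)/(0.817026) = 2.000265;  |Δ| = 0.007714
f(2.000265) = 0.007157
x₅ = 2.000265 − 0.007157·(0.007714)/(0.206961) = 1.999998;  |Δ| = 0.000267
|x₅ − x₄| = 0.000267 < 0.001

n = 5, xₙ = 2.0000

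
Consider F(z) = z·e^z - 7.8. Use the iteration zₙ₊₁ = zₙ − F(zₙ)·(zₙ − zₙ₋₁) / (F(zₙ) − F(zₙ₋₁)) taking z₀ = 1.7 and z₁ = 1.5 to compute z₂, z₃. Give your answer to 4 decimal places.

F(1.7) = 1.505711, F(1.5) = -1.077466
z₂ = 1.500000 − (-1.077466)·(1.500000 − 1.700000) / (-1.077466 − 1.505711) = 1.500000 − (0.215493)/(-2.583177) = 1.583422
F(1.583422) = -0.086207
z₃ = 1.583422 − (-0.086207)·(1.583422 − 1.500000) / (-0.086207 − (-1.077466)) = 1.583422 − (-0.007192)/(0.991259) = 1.590677

1.5834, 1.5907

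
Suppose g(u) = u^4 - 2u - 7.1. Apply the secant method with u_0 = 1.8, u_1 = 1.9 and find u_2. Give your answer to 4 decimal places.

1.8087

g(1.8) = -0.202400, g(1.9) = 2.132100
u_2 = 1.900000 − 2.132100·(1.900000 − 1.800000) / (2.132100 − (-0.202400)) = 1.900000 − (0.213210)/(2.334500) = 1.808670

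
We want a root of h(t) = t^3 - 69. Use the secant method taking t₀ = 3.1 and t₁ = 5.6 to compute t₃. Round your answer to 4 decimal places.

h(3.1) = -39.209000, h(5.6) = 106.616000
t₂ = 5.600000 − 106.616000·(5.600000 − 3.100000) / (106.616000 − (-39.209000)) = 5.600000 − (266.540000)/(145.825000) = 3.772193
h(3.772193) = -15.323819
t₃ = 3.772193 − (-15.323819)·(3.772193 − 5.600000) / (-15.323819 − 106.616000) = 3.772193 − (28.008988)/(-121.939819) = 4.001888

4.0019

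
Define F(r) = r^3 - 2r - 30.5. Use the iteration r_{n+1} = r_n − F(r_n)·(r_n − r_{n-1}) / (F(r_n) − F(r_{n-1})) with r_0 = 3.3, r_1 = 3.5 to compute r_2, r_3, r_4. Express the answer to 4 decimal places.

3.3356, 3.3374, 3.3375

F(3.3) = -1.163000, F(3.5) = 5.375000
r_2 = 3.500000 − 5.375000·(3.500000 − 3.300000) / (5.375000 − (-1.163000)) = 3.500000 − (1.075000)/(6.538000) = 3.335577
F(3.335577) = -0.059289
r_3 = 3.335577 − (-0.059289)·(3.335577 − 3.500000) / (-0.059289 − 5.375000) = 3.335577 − (0.009749)/(-5.434289) = 3.337371
F(3.337371) = -0.002968
r_4 = 3.337371 − (-0.002968)·(3.337371 − 3.335577) / (-0.002968 − (-0.059289)) = 3.337371 − (-0.000005)/(0.056322) = 3.337465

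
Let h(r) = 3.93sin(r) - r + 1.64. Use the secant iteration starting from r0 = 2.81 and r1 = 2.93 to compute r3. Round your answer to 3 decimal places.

2.833

h(2.81) = 0.10941, h(2.93) = -0.46463
r2 = 2.93000 − (-0.46463)·(2.93000 − 2.81000) / (-0.46463 − 0.10941) = 2.93000 − (-0.05576)/(-0.57404) = 2.83287
h(2.83287) = 0.00122
r3 = 2.83287 − 0.00122·(2.83287 − 2.93000) / (0.00122 − (-0.46463)) = 2.83287 − (-0.00012)/(0.46585) = 2.83313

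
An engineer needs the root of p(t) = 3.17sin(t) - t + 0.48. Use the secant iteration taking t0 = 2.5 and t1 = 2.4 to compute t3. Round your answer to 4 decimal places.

2.4650

p(2.5) = -0.122843, p(2.4) = 0.221218
t2 = 2.400000 − 0.221218·(2.400000 − 2.500000) / (0.221218 − (-0.122843)) = 2.400000 − (-0.022122)/(0.344062) = 2.464296
p(2.464296) = 0.002307
t3 = 2.464296 − 0.002307·(2.464296 − 2.400000) / (0.002307 − 0.221218) = 2.464296 − (0.000148)/(-0.218912) = 2.464974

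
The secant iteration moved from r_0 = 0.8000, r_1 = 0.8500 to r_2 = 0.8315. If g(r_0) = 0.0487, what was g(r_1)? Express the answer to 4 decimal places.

The secant line through (0.8000, 0.0487) and (0.8500, g(r_1)) crosses zero at r_2 = 0.8315.
So (0.8000, 0.0487), (0.8500, g(r_1)), (0.8315, 0) are collinear:
g(r_1) = 0.0487 · (0.8500 − 0.8315) / (0.8000 − 0.8315) = 0.0487 · (0.018500)/(-0.031500) = -0.028602

-0.0286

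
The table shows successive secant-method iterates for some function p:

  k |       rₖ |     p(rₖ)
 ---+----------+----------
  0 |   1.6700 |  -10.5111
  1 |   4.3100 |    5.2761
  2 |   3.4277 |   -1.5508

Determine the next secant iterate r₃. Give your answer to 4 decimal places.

3.6281

r₃ = 3.4277 − (-1.5508)·(3.4277 − 4.3100) / (-1.5508 − 5.2761)
   = 3.4277 − (1.368271)/(-6.826900) = 3.628123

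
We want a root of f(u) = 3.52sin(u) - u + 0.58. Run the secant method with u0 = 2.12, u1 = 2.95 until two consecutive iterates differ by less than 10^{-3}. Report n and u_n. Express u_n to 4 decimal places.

n = 5, u_n = 2.5482

f(2.12) = 1.462350, f(2.95) = -1.699712
u2 = 2.950000 − (-1.699712)·(0.830000)/(-3.162063) = 2.503848;  |Δ| = 0.446152
f(2.503848) = 0.171908
u3 = 2.503848 − 0.171908·(-0.446152)/(1.871620) = 2.544827;  |Δ| = 0.040979
f(2.544827) = 0.013309
u4 = 2.544827 − 0.013309·(0.040979)/(-0.158599) = 2.548265;  |Δ| = 0.003439
f(2.548265) = -0.000154
u5 = 2.548265 − (-0.000154)·(0.003439)/(-0.013463) = 2.548226;  |Δ| = 0.000039
|u5 − u4| = 0.000039 < 10^{-3}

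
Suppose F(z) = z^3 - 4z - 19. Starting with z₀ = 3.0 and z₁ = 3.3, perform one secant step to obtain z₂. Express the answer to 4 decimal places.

3.1551

F(3.0) = -4.000000, F(3.3) = 3.737000
z₂ = 3.300000 − 3.737000·(3.300000 − 3.000000) / (3.737000 − (-4.000000)) = 3.300000 − (1.121100)/(7.737000) = 3.155099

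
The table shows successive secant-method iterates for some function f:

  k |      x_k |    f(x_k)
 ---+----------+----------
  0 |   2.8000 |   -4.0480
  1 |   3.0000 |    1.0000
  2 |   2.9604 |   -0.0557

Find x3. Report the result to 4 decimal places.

2.9625

x3 = 2.9604 − (-0.0557)·(2.9604 − 3.0000) / (-0.0557 − 1.0000)
   = 2.9604 − (0.002206)/(-1.055700) = 2.962489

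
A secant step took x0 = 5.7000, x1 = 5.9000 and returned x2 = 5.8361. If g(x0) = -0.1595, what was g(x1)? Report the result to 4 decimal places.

The secant line through (5.7000, -0.1595) and (5.9000, g(x1)) crosses zero at x2 = 5.8361.
So (5.7000, -0.1595), (5.9000, g(x1)), (5.8361, 0) are collinear:
g(x1) = -0.1595 · (5.9000 − 5.8361) / (5.7000 − 5.8361) = -0.1595 · (0.063900)/(-0.136100) = 0.074886

0.0749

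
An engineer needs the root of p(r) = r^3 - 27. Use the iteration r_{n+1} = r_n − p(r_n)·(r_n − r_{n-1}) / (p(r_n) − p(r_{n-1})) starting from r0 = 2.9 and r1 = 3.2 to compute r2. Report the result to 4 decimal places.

p(2.9) = -2.611000, p(3.2) = 5.768000
r2 = 3.200000 − 5.768000·(3.200000 − 2.900000) / (5.768000 − (-2.611000)) = 3.200000 − (1.730400)/(8.379000) = 2.993484

2.9935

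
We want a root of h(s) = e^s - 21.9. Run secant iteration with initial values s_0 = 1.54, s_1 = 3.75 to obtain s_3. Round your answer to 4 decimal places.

2.9159

h(1.54) = -17.235410, h(3.75) = 20.621082
s_2 = 3.750000 − 20.621082·(3.750000 − 1.540000) / (20.621082 − (-17.235410)) = 3.750000 − (45.572591)/(37.856492) = 2.546175
h(2.546175) = -9.141790
s_3 = 2.546175 − (-9.141790)·(2.546175 − 3.750000) / (-9.141790 − 20.621082) = 2.546175 − (11.005115)/(-29.762872) = 2.915935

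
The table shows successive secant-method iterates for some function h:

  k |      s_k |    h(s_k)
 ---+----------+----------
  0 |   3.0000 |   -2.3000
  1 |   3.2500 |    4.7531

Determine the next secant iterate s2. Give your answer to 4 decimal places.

3.0815

s2 = 3.2500 − 4.7531·(3.2500 − 3.0000) / (4.7531 − (-2.3000))
   = 3.2500 − (1.188275)/(7.053100) = 3.081524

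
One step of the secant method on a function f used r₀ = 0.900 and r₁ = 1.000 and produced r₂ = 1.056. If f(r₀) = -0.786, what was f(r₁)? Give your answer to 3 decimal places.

-0.282

The secant line through (0.900, -0.786) and (1.000, f(r₁)) crosses zero at r₂ = 1.056.
So (0.900, -0.786), (1.000, f(r₁)), (1.056, 0) are collinear:
f(r₁) = -0.786 · (1.000 − 1.056) / (0.900 − 1.056) = -0.786 · (-0.05600)/(-0.15600) = -0.28215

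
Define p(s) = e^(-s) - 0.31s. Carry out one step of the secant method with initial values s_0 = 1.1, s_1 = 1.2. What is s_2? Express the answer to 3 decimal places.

p(1.1) = -0.00813, p(1.2) = -0.07081
s_2 = 1.20000 − (-0.07081)·(1.20000 − 1.10000) / (-0.07081 − (-0.00813)) = 1.20000 − (-0.00708)/(-0.06268) = 1.08703

1.087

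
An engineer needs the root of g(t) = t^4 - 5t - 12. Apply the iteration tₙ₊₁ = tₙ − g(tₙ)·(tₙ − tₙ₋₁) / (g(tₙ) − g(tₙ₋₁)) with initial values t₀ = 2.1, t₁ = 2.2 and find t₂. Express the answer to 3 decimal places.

2.188

g(2.1) = -3.05190, g(2.2) = 0.42560
t₂ = 2.20000 − 0.42560·(2.20000 − 2.10000) / (0.42560 − (-3.05190)) = 2.20000 − (0.04256)/(3.47750) = 2.18776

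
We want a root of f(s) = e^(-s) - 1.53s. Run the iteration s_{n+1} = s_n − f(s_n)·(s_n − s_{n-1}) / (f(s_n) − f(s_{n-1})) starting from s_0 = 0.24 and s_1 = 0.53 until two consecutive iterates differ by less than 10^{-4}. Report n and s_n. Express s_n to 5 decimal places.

n = 4, s_n = 0.42661

f(0.24) = 0.4194279, f(0.53) = -0.2222950
s_2 = 0.5300000 − (-0.2222950)·(0.2900000)/(-0.6417229) = 0.4295430;  |Δ| = 0.1004570
f(0.4295430) = -0.0063943
s_3 = 0.4295430 − (-0.0063943)·(-0.1004570)/(0.2159007) = 0.4265678;  |Δ| = 0.0029752
f(0.4265678) = 0.0000970
s_4 = 0.4265678 − 0.0000970·(-0.0029752)/(0.0064913) = 0.4266122;  |Δ| = 0.0000444
|s_4 − s_3| = 0.0000444 < 10^{-4}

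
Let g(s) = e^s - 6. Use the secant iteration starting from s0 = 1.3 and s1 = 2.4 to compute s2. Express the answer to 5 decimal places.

g(1.3) = -2.3307033, g(2.4) = 5.0231764
s2 = 2.4000000 − 5.0231764·(2.4000000 − 1.3000000) / (5.0231764 − (-2.3307033)) = 2.4000000 − (5.5254940)/(7.3538797) = 1.6486287

1.64863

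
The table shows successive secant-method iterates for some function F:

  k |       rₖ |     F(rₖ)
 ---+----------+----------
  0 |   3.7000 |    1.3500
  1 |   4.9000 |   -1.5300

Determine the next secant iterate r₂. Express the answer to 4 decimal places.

4.2625

r₂ = 4.9000 − (-1.5300)·(4.9000 − 3.7000) / (-1.5300 − 1.3500)
   = 4.9000 − (-1.836000)/(-2.880000) = 4.262500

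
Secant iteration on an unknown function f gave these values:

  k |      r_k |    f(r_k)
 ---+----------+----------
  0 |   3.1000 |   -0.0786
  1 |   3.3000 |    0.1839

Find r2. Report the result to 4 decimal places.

r2 = 3.3000 − 0.1839·(3.3000 − 3.1000) / (0.1839 − (-0.0786))
   = 3.3000 − (0.036780)/(0.262500) = 3.159886

3.1599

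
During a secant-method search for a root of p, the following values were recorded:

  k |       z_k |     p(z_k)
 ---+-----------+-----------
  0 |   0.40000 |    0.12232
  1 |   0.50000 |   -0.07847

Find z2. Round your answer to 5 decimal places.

0.46092

z2 = 0.50000 − (-0.07847)·(0.50000 − 0.40000) / (-0.07847 − 0.12232)
   = 0.50000 − (-0.0078470)/(-0.2007900) = 0.4609194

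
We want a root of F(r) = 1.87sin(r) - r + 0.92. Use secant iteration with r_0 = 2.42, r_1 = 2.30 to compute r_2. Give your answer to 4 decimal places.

F(2.42) = -0.264713, F(2.30) = 0.014469
r_2 = 2.300000 − 0.014469·(2.300000 − 2.420000) / (0.014469 − (-0.264713)) = 2.300000 − (-0.001736)/(0.279182) = 2.306219

2.3062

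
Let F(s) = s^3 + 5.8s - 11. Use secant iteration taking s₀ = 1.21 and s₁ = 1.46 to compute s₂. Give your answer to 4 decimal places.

F(1.21) = -2.210439, F(1.46) = 0.580136
s₂ = 1.460000 − 0.580136·(1.460000 − 1.210000) / (0.580136 − (-2.210439)) = 1.460000 − (0.145034)/(2.790575) = 1.408027

1.4080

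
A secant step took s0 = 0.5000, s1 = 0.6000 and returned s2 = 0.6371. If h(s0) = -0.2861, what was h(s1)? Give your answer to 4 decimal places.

The secant line through (0.5000, -0.2861) and (0.6000, h(s1)) crosses zero at s2 = 0.6371.
So (0.5000, -0.2861), (0.6000, h(s1)), (0.6371, 0) are collinear:
h(s1) = -0.2861 · (0.6000 − 0.6371) / (0.5000 − 0.6371) = -0.2861 · (-0.037100)/(-0.137100) = -0.077420

-0.0774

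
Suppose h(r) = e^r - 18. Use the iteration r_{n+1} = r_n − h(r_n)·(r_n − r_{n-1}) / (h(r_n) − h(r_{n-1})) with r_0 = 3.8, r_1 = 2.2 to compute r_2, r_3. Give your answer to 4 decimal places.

2.6025, 3.0077

h(3.8) = 26.701184, h(2.2) = -8.974987
r_2 = 2.200000 − (-8.974987)·(2.200000 − 3.800000) / (-8.974987 − 26.701184) = 2.200000 − (14.359978)/(-35.676171) = 2.602509
h(2.602509) = -4.502440
r_3 = 2.602509 − (-4.502440)·(2.602509 − 2.200000) / (-4.502440 − (-8.974987)) = 2.602509 − (-1.812272)/(4.472547) = 3.007708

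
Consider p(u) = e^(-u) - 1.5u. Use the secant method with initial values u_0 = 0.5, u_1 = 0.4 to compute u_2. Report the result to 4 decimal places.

p(0.5) = -0.143469, p(0.4) = 0.070320
u_2 = 0.400000 − 0.070320·(0.400000 − 0.500000) / (0.070320 − (-0.143469)) = 0.400000 − (-0.007032)/(0.213789) = 0.432892

0.4329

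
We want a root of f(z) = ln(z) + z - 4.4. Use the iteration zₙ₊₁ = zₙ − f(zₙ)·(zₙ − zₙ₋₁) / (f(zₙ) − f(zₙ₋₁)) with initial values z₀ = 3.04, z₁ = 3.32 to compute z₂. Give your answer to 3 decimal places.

3.229

f(3.04) = -0.24814, f(3.32) = 0.11996
z₂ = 3.32000 − 0.11996·(3.32000 − 3.04000) / (0.11996 − (-0.24814)) = 3.32000 − (0.03359)/(0.36811) = 3.22875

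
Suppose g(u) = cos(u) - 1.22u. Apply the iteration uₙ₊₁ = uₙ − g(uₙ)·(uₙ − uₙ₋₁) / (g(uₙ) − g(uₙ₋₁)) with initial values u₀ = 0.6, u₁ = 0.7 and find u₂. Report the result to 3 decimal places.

g(0.6) = 0.09334, g(0.7) = -0.08916
u₂ = 0.70000 − (-0.08916)·(0.70000 − 0.60000) / (-0.08916 − 0.09334) = 0.70000 − (-0.00892)/(-0.18249) = 0.65114

0.651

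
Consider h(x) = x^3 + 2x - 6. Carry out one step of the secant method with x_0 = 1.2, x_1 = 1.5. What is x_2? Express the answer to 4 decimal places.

1.4499

h(1.2) = -1.872000, h(1.5) = 0.375000
x_2 = 1.500000 − 0.375000·(1.500000 − 1.200000) / (0.375000 − (-1.872000)) = 1.500000 − (0.112500)/(2.247000) = 1.449933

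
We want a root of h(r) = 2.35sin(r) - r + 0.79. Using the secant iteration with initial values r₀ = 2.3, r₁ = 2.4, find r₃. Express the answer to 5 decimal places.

2.39169

h(2.3) = 0.2424072, h(2.4) = -0.0226615
r₂ = 2.4000000 − (-0.0226615)·(2.4000000 − 2.3000000) / (-0.0226615 − 0.2424072) = 2.4000000 − (-0.0022662)/(-0.2650688) = 2.3914507
h(2.3914507) = 0.0006445
r₃ = 2.3914507 − 0.0006445·(2.3914507 − 2.4000000) / (0.0006445 − (-0.0226615)) = 2.3914507 − (-0.0000055)/(0.0233060) = 2.3916871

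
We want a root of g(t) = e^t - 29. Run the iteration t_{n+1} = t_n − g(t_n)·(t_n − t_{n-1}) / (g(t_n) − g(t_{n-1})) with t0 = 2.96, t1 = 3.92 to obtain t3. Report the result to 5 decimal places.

3.33983

g(2.96) = -9.7020282, g(3.92) = 21.4004448
t2 = 3.9200000 − 21.4004448·(3.9200000 − 2.9600000) / (21.4004448 − (-9.7020282)) = 3.9200000 − (20.5444270)/(31.1024730) = 3.2594600
g(3.2594600) = -2.9645254
t3 = 3.2594600 − (-2.9645254)·(3.2594600 − 3.9200000) / (-2.9645254 − 21.4004448) = 3.2594600 − (1.9581875)/(-24.3649701) = 3.3398290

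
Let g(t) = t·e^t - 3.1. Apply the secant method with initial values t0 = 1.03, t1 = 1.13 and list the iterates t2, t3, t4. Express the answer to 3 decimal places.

1.065, 1.067, 1.067

g(1.03) = -0.21490, g(1.13) = 0.39809
t2 = 1.13000 − 0.39809·(1.13000 − 1.03000) / (0.39809 − (-0.21490)) = 1.13000 − (0.03981)/(0.61299) = 1.06506
g(1.06506) = -0.01026
t3 = 1.06506 − (-0.01026)·(1.06506 − 1.13000) / (-0.01026 − 0.39809) = 1.06506 − (0.00067)/(-0.40835) = 1.06669
g(1.06669) = -0.00047
t4 = 1.06669 − (-0.00047)·(1.06669 − 1.06506) / (-0.00047 − (-0.01026)) = 1.06669 − (0.00000)/(0.00979) = 1.06677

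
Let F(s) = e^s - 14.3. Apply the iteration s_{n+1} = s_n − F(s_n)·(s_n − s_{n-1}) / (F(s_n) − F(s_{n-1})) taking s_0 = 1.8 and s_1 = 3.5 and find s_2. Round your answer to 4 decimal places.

2.3182

F(1.8) = -8.250353, F(3.5) = 18.815452
s_2 = 3.500000 − 18.815452·(3.500000 − 1.800000) / (18.815452 − (-8.250353)) = 3.500000 − (31.986268)/(27.065804) = 2.318204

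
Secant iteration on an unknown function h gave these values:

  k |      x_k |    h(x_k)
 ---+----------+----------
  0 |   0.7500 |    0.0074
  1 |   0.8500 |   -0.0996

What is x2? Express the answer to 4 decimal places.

0.7569

x2 = 0.8500 − (-0.0996)·(0.8500 − 0.7500) / (-0.0996 − 0.0074)
   = 0.8500 − (-0.009960)/(-0.107000) = 0.756916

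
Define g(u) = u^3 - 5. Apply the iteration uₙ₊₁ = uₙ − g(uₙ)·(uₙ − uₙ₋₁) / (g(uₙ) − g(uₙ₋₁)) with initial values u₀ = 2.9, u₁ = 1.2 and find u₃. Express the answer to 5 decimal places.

g(2.9) = 19.3890000, g(1.2) = -3.2720000
u₂ = 1.2000000 − (-3.2720000)·(1.2000000 − 2.9000000) / (-3.2720000 − 19.3890000) = 1.2000000 − (5.5624000)/(-22.6610000) = 1.4454614
g(1.4454614) = -1.9799129
u₃ = 1.4454614 − (-1.9799129)·(1.4454614 − 1.2000000) / (-1.9799129 − (-3.2720000)) = 1.4454614 − (-0.4859921)/(1.2920871) = 1.8215909

1.82159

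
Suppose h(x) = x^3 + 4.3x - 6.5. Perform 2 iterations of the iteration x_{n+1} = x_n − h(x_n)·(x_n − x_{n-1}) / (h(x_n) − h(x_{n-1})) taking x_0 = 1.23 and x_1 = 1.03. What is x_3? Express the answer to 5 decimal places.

1.15433

h(1.23) = 0.6498670, h(1.03) = -0.9782730
x_2 = 1.0300000 − (-0.9782730)·(1.0300000 − 1.2300000) / (-0.9782730 − 0.6498670) = 1.0300000 − (0.1956546)/(-1.6281400) = 1.1501706
h(1.1501706) = -0.0327143
x_3 = 1.1501706 − (-0.0327143)·(1.1501706 − 1.0300000) / (-0.0327143 − (-0.9782730)) = 1.1501706 − (-0.0039313)/(0.9455587) = 1.1543283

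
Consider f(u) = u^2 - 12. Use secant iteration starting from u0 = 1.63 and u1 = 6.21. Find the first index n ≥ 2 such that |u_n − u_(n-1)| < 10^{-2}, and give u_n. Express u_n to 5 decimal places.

n = 6, u_n = 3.46410

f(1.63) = -9.3431000, f(6.21) = 26.5641000
u2 = 6.2100000 − 26.5641000·(4.5800000)/(35.9072000) = 2.8217219;  |Δ| = 3.3882781
f(2.8217219) = -4.0378853
u3 = 2.8217219 − (-4.0378853)·(-3.3882781)/(-30.6019853) = 3.2688001;  |Δ| = 0.4470781
f(3.2688001) = -1.3149462
u4 = 3.2688001 − (-1.3149462)·(0.4470781)/(2.7229392) = 3.4847005;  |Δ| = 0.2159004
f(3.4847005) = 0.1431373
u5 = 3.4847005 − 0.1431373·(0.2159004)/(1.4580835) = 3.4635059;  |Δ| = 0.0211945
f(3.4635059) = -0.0041267
u6 = 3.4635059 − (-0.0041267)·(-0.0211945)/(-0.1472640) = 3.4640998;  |Δ| = 0.0005939
|u6 − u5| = 0.0005939 < 10^{-2}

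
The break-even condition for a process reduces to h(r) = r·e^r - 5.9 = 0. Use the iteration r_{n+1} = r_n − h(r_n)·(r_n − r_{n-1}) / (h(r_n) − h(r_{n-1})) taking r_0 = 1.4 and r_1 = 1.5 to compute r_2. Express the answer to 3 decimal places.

h(1.4) = -0.22272, h(1.5) = 0.82253
r_2 = 1.50000 − 0.82253·(1.50000 − 1.40000) / (0.82253 − (-0.22272)) = 1.50000 − (0.08225)/(1.04525) = 1.42131

1.421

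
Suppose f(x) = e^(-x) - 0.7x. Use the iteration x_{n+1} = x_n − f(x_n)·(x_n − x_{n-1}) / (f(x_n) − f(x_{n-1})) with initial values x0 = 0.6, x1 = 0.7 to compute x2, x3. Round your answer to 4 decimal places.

f(0.6) = 0.128812, f(0.7) = 0.006585
x2 = 0.700000 − 0.006585·(0.700000 − 0.600000) / (0.006585 − 0.128812) = 0.700000 − (0.000659)/(-0.122226) = 0.705388
f(0.705388) = 0.000146
x3 = 0.705388 − 0.000146·(0.705388 − 0.700000) / (0.000146 − 0.006585) = 0.705388 − (0.000001)/(-0.006440) = 0.705510

0.7054, 0.7055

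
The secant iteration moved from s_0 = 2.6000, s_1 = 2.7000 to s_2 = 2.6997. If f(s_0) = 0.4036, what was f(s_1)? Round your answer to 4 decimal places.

The secant line through (2.6000, 0.4036) and (2.7000, f(s_1)) crosses zero at s_2 = 2.6997.
So (2.6000, 0.4036), (2.7000, f(s_1)), (2.6997, 0) are collinear:
f(s_1) = 0.4036 · (2.7000 − 2.6997) / (2.6000 − 2.6997) = 0.4036 · (0.000300)/(-0.099700) = -0.001214

-0.0012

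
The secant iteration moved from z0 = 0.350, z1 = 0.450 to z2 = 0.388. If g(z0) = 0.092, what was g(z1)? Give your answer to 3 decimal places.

The secant line through (0.350, 0.092) and (0.450, g(z1)) crosses zero at z2 = 0.388.
So (0.350, 0.092), (0.450, g(z1)), (0.388, 0) are collinear:
g(z1) = 0.092 · (0.450 − 0.388) / (0.350 − 0.388) = 0.092 · (0.06200)/(-0.03800) = -0.15011

-0.150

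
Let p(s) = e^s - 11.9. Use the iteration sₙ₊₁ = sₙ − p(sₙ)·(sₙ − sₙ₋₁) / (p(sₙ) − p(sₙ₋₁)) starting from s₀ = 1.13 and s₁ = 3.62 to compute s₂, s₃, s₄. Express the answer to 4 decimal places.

1.7702, 2.1246, 2.6256

p(1.13) = -8.804343, p(3.62) = 25.437568
s₂ = 3.620000 − 25.437568·(3.620000 − 1.130000) / (25.437568 − (-8.804343)) = 3.620000 − (63.339544)/(34.241911) = 1.770233
p(1.770233) = -6.027776
s₃ = 1.770233 − (-6.027776)·(1.770233 − 3.620000) / (-6.027776 − 25.437568) = 1.770233 − (11.149979)/(-31.465344) = 2.124591
p(2.124591) = -3.530528
s₄ = 2.124591 − (-3.530528)·(2.124591 − 1.770233) / (-3.530528 − (-6.027776)) = 2.124591 − (-1.251069)/(2.497249) = 2.625570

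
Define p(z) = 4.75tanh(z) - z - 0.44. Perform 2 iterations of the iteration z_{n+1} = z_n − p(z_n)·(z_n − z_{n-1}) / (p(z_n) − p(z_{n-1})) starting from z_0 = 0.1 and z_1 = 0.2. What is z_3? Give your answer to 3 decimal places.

p(0.1) = -0.06658, p(0.2) = 0.29753
z_2 = 0.20000 − 0.29753·(0.20000 − 0.10000) / (0.29753 − (-0.06658)) = 0.20000 − (0.02975)/(0.36411) = 0.11828
p(0.11828) = 0.00096
z_3 = 0.11828 − 0.00096·(0.11828 − 0.20000) / (0.00096 − 0.29753) = 0.11828 − (-0.00008)/(-0.29657) = 0.11802

0.118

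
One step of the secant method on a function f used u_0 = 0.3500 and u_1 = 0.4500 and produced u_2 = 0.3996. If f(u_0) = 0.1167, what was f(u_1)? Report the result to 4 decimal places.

The secant line through (0.3500, 0.1167) and (0.4500, f(u_1)) crosses zero at u_2 = 0.3996.
So (0.3500, 0.1167), (0.4500, f(u_1)), (0.3996, 0) are collinear:
f(u_1) = 0.1167 · (0.4500 − 0.3996) / (0.3500 − 0.3996) = 0.1167 · (0.050400)/(-0.049600) = -0.118582

-0.1186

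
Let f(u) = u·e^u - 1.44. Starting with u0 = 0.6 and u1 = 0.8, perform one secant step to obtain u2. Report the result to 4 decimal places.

f(0.6) = -0.346729, f(0.8) = 0.340433
u2 = 0.800000 − 0.340433·(0.800000 − 0.600000) / (0.340433 − (-0.346729)) = 0.800000 − (0.068087)/(0.687161) = 0.700916

0.7009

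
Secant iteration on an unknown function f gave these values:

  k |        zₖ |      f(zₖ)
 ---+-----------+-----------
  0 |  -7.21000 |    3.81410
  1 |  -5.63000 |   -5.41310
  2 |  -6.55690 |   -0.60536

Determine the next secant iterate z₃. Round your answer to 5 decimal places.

-6.67361

z₃ = -6.55690 − (-0.60536)·(-6.55690 − (-5.63000)) / (-0.60536 − (-5.41310))
   = -6.55690 − (0.5611082)/(4.8077400) = -6.6736093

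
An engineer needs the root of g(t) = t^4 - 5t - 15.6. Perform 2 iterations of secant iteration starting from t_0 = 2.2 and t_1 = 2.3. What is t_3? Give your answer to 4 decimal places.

2.2794

g(2.2) = -3.174400, g(2.3) = 0.884100
t_2 = 2.300000 − 0.884100·(2.300000 − 2.200000) / (0.884100 − (-3.174400)) = 2.300000 − (0.088410)/(4.058500) = 2.278216
g(2.278216) = -0.052193
t_3 = 2.278216 − (-0.052193)·(2.278216 − 2.300000) / (-0.052193 − 0.884100) = 2.278216 − (0.001137)/(-0.936293) = 2.279430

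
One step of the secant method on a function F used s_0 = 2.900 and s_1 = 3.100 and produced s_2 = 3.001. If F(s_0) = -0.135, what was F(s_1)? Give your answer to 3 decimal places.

The secant line through (2.900, -0.135) and (3.100, F(s_1)) crosses zero at s_2 = 3.001.
So (2.900, -0.135), (3.100, F(s_1)), (3.001, 0) are collinear:
F(s_1) = -0.135 · (3.100 − 3.001) / (2.900 − 3.001) = -0.135 · (0.09900)/(-0.10100) = 0.13233

0.132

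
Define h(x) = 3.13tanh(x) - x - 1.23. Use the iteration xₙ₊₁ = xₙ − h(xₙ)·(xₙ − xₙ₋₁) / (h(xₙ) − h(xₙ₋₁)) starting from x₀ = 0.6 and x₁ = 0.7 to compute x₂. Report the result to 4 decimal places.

0.7346

h(0.6) = -0.149035, h(0.7) = -0.038329
x₂ = 0.700000 − (-0.038329)·(0.700000 − 0.600000) / (-0.038329 − (-0.149035)) = 0.700000 − (-0.003833)/(0.110706) = 0.734622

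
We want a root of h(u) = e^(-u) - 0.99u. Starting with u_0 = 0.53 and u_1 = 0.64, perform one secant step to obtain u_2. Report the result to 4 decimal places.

h(0.53) = 0.063905, h(0.64) = -0.106308
u_2 = 0.640000 − (-0.106308)·(0.640000 − 0.530000) / (-0.106308 − 0.063905) = 0.640000 − (-0.011694)/(-0.170213) = 0.571299

0.5713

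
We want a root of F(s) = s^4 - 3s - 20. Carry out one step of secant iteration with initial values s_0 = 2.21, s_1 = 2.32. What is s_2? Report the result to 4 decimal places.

F(2.21) = -2.775567, F(2.32) = 2.010230
s_2 = 2.320000 − 2.010230·(2.320000 − 2.210000) / (2.010230 − (-2.775567)) = 2.320000 − (0.221125)/(4.785797) = 2.273796

2.2738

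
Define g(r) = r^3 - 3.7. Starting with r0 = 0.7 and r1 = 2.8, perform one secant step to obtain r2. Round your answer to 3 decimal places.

g(0.7) = -3.35700, g(2.8) = 18.25200
r2 = 2.80000 − 18.25200·(2.80000 − 0.70000) / (18.25200 − (-3.35700)) = 2.80000 − (38.32920)/(21.60900) = 1.02624

1.026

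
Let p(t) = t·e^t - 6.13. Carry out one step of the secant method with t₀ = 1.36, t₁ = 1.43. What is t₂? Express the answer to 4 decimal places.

1.4460

p(1.36) = -0.831177, p(1.43) = -0.154460
t₂ = 1.430000 − (-0.154460)·(1.430000 − 1.360000) / (-0.154460 − (-0.831177)) = 1.430000 − (-0.010812)/(0.676717) = 1.445977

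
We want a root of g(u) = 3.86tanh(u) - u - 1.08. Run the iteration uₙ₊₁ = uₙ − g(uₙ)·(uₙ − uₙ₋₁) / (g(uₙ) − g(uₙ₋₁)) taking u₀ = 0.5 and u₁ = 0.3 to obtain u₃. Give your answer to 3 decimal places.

0.406

g(0.5) = 0.20377, g(0.3) = -0.25553
u₂ = 0.30000 − (-0.25553)·(0.30000 − 0.50000) / (-0.25553 − 0.20377) = 0.30000 − (0.05111)/(-0.45931) = 0.41127
g(0.41127) = 0.01239
u₃ = 0.41127 − 0.01239·(0.41127 − 0.30000) / (0.01239 − (-0.25553)) = 0.41127 − (0.00138)/(0.26793) = 0.40612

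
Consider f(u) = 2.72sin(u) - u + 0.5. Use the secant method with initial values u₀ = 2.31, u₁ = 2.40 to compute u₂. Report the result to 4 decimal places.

f(2.31) = 0.200094, f(2.40) = -0.062740
u₂ = 2.400000 − (-0.062740)·(2.400000 − 2.310000) / (-0.062740 − 0.200094) = 2.400000 − (-0.005647)/(-0.262835) = 2.378516

2.3785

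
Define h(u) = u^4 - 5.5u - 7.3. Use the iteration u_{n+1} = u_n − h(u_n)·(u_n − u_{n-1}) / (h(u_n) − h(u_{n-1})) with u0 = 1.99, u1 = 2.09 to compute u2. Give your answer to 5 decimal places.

2.07998

h(1.99) = -2.5626080, h(2.09) = 0.2852976
u2 = 2.0900000 − 0.2852976·(2.0900000 − 1.9900000) / (0.2852976 − (-2.5626080)) = 2.0900000 − (0.0285298)/(2.8479056) = 2.0799822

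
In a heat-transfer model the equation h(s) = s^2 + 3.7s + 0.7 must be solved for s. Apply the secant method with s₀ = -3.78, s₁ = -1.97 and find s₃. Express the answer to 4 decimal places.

-3.7048

h(-3.78) = 1.002400, h(-1.97) = -2.708100
s₂ = -1.970000 − (-2.708100)·(-1.970000 − (-3.780000)) / (-2.708100 − 1.002400) = -1.970000 − (-4.901661)/(-3.710500) = -3.291024
h(-3.291024) = -0.645949
s₃ = -3.291024 − (-0.645949)·(-3.291024 − (-1.970000)) / (-0.645949 − (-2.708100)) = -3.291024 − (0.853314)/(2.062151) = -3.704822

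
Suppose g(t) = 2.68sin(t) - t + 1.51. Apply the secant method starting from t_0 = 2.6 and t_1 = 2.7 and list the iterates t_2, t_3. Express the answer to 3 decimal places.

2.687, 2.687

g(2.6) = 0.29154, g(2.7) = -0.04462
t_2 = 2.70000 − (-0.04462)·(2.70000 − 2.60000) / (-0.04462 − 0.29154) = 2.70000 − (-0.00446)/(-0.33617) = 2.68673
g(2.68673) = 0.00071
t_3 = 2.68673 − 0.00071·(2.68673 − 2.70000) / (0.00071 − (-0.04462)) = 2.68673 − (-0.00001)/(0.04533) = 2.68693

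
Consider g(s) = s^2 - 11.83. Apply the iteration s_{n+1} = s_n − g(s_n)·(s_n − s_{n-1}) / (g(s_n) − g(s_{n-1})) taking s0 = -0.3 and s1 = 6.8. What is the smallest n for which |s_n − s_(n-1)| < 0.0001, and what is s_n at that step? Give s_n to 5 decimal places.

n = 8, s_n = 3.43948

g(-0.3) = -11.7400000, g(6.8) = 34.4100000
s2 = 6.8000000 − 34.4100000·(7.1000000)/(46.1500000) = 1.5061538;  |Δ| = 5.2938462
g(1.5061538) = -9.5615006
s3 = 1.5061538 − (-9.5615006)·(-5.2938462)/(-43.9715006) = 2.6572884;  |Δ| = 1.1511345
g(2.6572884) = -4.7688184
s4 = 2.6572884 − (-4.7688184)·(1.1511345)/(4.7926822) = 3.8026912;  |Δ| = 1.1454028
g(3.8026912) = 2.6304603
s5 = 3.8026912 − 2.6304603·(1.1454028)/(7.3992788) = 3.3954979;  |Δ| = 0.4071933
g(3.3954979) = -0.3005940
s6 = 3.3954979 − (-0.3005940)·(-0.4071933)/(-2.9310543) = 3.4372576;  |Δ| = 0.0417597
g(3.4372576) = -0.0152604
s7 = 3.4372576 − (-0.0152604)·(0.0417597)/(0.2853336) = 3.4394910;  |Δ| = 0.0022334
g(3.4394910) = 0.0000983
s8 = 3.4394910 − 0.0000983·(0.0022334)/(0.0153586) = 3.4394767;  |Δ| = 0.0000143
|s8 − s7| = 0.0000143 < 0.0001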